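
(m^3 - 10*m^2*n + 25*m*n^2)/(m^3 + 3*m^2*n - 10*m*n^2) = (m^2 - 10*m*n + 25*n^2)/(m^2 + 3*m*n - 10*n^2)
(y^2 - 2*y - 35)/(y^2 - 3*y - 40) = (y - 7)/(y - 8)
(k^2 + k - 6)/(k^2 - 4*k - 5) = (-k^2 - k + 6)/(-k^2 + 4*k + 5)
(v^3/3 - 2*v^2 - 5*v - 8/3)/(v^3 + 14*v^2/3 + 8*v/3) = (v^3 - 6*v^2 - 15*v - 8)/(v*(3*v^2 + 14*v + 8))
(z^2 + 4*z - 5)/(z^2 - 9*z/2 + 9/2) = 2*(z^2 + 4*z - 5)/(2*z^2 - 9*z + 9)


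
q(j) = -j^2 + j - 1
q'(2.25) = -3.50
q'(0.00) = 1.00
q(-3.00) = -13.00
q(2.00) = -3.00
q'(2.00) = -3.00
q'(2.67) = -4.34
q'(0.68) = -0.36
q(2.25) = -3.81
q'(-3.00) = 7.00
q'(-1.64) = 4.28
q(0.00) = -1.00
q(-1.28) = -3.92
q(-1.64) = -5.33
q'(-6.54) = 14.08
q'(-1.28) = 3.56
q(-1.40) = -4.36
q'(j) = 1 - 2*j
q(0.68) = -0.78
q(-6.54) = -50.31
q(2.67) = -5.46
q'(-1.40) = 3.80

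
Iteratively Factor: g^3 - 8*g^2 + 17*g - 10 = (g - 1)*(g^2 - 7*g + 10) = (g - 5)*(g - 1)*(g - 2)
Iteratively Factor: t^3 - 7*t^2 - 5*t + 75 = (t + 3)*(t^2 - 10*t + 25) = (t - 5)*(t + 3)*(t - 5)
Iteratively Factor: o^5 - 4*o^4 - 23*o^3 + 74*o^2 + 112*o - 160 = (o - 4)*(o^4 - 23*o^2 - 18*o + 40) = (o - 4)*(o + 4)*(o^3 - 4*o^2 - 7*o + 10) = (o - 4)*(o + 2)*(o + 4)*(o^2 - 6*o + 5) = (o - 4)*(o - 1)*(o + 2)*(o + 4)*(o - 5)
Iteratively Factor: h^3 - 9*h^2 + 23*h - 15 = (h - 5)*(h^2 - 4*h + 3) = (h - 5)*(h - 3)*(h - 1)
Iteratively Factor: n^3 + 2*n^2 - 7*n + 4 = (n - 1)*(n^2 + 3*n - 4) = (n - 1)*(n + 4)*(n - 1)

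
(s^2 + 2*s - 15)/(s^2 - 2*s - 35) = (s - 3)/(s - 7)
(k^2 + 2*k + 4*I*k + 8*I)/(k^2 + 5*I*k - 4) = (k + 2)/(k + I)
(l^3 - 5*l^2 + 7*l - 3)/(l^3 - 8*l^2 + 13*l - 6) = (l - 3)/(l - 6)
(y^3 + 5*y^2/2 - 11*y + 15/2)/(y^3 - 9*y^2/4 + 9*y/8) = 4*(y^2 + 4*y - 5)/(y*(4*y - 3))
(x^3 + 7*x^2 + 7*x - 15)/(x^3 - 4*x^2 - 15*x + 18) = (x + 5)/(x - 6)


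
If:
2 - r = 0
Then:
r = 2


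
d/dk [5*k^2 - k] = 10*k - 1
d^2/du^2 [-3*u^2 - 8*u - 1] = -6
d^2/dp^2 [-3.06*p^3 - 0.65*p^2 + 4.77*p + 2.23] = -18.36*p - 1.3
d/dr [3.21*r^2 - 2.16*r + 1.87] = 6.42*r - 2.16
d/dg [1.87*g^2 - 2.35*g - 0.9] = 3.74*g - 2.35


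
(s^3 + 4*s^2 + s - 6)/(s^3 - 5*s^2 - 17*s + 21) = (s + 2)/(s - 7)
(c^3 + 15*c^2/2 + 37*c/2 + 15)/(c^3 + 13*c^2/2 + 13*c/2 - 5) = (2*c^2 + 11*c + 15)/(2*c^2 + 9*c - 5)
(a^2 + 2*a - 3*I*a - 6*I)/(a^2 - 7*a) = (a^2 + a*(2 - 3*I) - 6*I)/(a*(a - 7))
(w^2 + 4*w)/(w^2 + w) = (w + 4)/(w + 1)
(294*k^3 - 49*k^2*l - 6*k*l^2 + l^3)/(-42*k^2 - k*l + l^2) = (-42*k^2 + k*l + l^2)/(6*k + l)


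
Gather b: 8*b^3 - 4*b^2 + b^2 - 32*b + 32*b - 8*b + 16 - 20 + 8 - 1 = 8*b^3 - 3*b^2 - 8*b + 3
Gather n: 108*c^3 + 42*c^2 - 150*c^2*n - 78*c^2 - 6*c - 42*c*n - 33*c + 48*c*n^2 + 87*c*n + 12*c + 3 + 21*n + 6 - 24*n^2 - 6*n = 108*c^3 - 36*c^2 - 27*c + n^2*(48*c - 24) + n*(-150*c^2 + 45*c + 15) + 9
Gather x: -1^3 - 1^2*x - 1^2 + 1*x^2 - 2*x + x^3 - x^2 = x^3 - 3*x - 2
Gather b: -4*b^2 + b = -4*b^2 + b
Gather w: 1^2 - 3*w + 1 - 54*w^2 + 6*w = -54*w^2 + 3*w + 2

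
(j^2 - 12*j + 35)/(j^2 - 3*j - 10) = (j - 7)/(j + 2)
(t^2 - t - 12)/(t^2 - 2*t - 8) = (t + 3)/(t + 2)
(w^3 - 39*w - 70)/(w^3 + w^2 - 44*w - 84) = (w + 5)/(w + 6)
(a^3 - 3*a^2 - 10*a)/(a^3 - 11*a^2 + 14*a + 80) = a/(a - 8)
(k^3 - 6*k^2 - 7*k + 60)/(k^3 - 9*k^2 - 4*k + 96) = (k - 5)/(k - 8)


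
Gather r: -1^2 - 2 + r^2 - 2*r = r^2 - 2*r - 3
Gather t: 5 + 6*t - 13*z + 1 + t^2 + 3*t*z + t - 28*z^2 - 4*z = t^2 + t*(3*z + 7) - 28*z^2 - 17*z + 6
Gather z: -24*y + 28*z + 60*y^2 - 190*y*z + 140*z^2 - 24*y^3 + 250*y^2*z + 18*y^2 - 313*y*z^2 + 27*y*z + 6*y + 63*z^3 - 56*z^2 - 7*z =-24*y^3 + 78*y^2 - 18*y + 63*z^3 + z^2*(84 - 313*y) + z*(250*y^2 - 163*y + 21)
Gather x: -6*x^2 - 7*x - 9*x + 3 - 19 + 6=-6*x^2 - 16*x - 10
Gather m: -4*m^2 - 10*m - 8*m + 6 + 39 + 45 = -4*m^2 - 18*m + 90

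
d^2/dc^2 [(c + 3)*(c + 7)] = 2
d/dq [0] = 0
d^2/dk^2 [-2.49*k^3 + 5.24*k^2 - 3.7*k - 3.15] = 10.48 - 14.94*k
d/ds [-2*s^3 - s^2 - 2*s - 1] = -6*s^2 - 2*s - 2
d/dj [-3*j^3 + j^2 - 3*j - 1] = -9*j^2 + 2*j - 3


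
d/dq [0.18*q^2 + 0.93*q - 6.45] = 0.36*q + 0.93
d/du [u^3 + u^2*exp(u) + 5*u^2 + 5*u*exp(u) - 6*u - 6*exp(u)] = u^2*exp(u) + 3*u^2 + 7*u*exp(u) + 10*u - exp(u) - 6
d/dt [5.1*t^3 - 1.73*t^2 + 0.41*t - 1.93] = 15.3*t^2 - 3.46*t + 0.41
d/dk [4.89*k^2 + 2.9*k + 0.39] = 9.78*k + 2.9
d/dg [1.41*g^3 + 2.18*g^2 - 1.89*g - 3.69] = 4.23*g^2 + 4.36*g - 1.89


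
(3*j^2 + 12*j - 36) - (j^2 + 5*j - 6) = 2*j^2 + 7*j - 30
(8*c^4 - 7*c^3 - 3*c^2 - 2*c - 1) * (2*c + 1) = 16*c^5 - 6*c^4 - 13*c^3 - 7*c^2 - 4*c - 1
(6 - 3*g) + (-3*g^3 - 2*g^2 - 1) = -3*g^3 - 2*g^2 - 3*g + 5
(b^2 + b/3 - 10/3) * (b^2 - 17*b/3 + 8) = b^4 - 16*b^3/3 + 25*b^2/9 + 194*b/9 - 80/3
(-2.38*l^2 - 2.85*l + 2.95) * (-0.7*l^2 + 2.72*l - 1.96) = 1.666*l^4 - 4.4786*l^3 - 5.1522*l^2 + 13.61*l - 5.782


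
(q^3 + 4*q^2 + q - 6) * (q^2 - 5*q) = q^5 - q^4 - 19*q^3 - 11*q^2 + 30*q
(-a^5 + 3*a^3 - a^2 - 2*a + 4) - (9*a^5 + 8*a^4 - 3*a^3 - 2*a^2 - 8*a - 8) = -10*a^5 - 8*a^4 + 6*a^3 + a^2 + 6*a + 12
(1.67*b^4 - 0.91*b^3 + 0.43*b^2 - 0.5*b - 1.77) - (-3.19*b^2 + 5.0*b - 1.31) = 1.67*b^4 - 0.91*b^3 + 3.62*b^2 - 5.5*b - 0.46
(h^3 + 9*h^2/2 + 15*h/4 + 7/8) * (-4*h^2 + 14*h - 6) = -4*h^5 - 4*h^4 + 42*h^3 + 22*h^2 - 41*h/4 - 21/4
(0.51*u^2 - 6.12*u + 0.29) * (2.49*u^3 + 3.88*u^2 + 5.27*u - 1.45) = 1.2699*u^5 - 13.26*u^4 - 20.3358*u^3 - 31.8667*u^2 + 10.4023*u - 0.4205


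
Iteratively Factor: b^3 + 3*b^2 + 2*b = (b + 1)*(b^2 + 2*b) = (b + 1)*(b + 2)*(b)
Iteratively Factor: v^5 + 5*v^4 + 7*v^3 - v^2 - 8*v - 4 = (v + 2)*(v^4 + 3*v^3 + v^2 - 3*v - 2) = (v + 1)*(v + 2)*(v^3 + 2*v^2 - v - 2) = (v + 1)*(v + 2)^2*(v^2 - 1) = (v - 1)*(v + 1)*(v + 2)^2*(v + 1)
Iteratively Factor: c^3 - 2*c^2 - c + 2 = (c - 2)*(c^2 - 1) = (c - 2)*(c + 1)*(c - 1)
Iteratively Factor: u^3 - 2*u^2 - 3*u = (u - 3)*(u^2 + u) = u*(u - 3)*(u + 1)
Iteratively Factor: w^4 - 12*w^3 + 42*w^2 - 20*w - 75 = (w - 5)*(w^3 - 7*w^2 + 7*w + 15) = (w - 5)*(w + 1)*(w^2 - 8*w + 15) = (w - 5)*(w - 3)*(w + 1)*(w - 5)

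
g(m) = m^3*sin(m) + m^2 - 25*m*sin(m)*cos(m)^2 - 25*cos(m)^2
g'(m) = m^3*cos(m) + 3*m^2*sin(m) + 50*m*sin(m)^2*cos(m) - 25*m*cos(m)^3 + 2*m - 25*sin(m)*cos(m)^2 + 50*sin(m)*cos(m)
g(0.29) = -24.77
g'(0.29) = 2.57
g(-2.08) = -4.55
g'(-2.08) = 47.99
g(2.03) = -2.23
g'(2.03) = -44.57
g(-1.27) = -1.29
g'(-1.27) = -36.16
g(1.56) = 6.22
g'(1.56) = 11.84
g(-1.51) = 5.49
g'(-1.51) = -17.56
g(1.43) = 3.75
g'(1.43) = 25.54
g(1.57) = 6.33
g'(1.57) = 10.64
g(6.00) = -8.76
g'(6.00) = 71.95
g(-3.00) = -22.07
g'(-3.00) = -42.45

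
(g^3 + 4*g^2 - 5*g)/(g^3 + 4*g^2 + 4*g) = (g^2 + 4*g - 5)/(g^2 + 4*g + 4)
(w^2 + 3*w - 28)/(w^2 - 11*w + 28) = (w + 7)/(w - 7)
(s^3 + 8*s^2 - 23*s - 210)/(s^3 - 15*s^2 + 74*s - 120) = (s^2 + 13*s + 42)/(s^2 - 10*s + 24)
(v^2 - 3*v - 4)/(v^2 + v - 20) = (v + 1)/(v + 5)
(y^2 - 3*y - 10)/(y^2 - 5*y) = (y + 2)/y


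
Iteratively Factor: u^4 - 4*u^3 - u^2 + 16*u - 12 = (u - 2)*(u^3 - 2*u^2 - 5*u + 6) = (u - 3)*(u - 2)*(u^2 + u - 2) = (u - 3)*(u - 2)*(u - 1)*(u + 2)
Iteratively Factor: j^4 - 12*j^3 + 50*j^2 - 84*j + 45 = (j - 1)*(j^3 - 11*j^2 + 39*j - 45) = (j - 5)*(j - 1)*(j^2 - 6*j + 9) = (j - 5)*(j - 3)*(j - 1)*(j - 3)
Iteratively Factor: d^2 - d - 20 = (d - 5)*(d + 4)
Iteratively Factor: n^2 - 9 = (n - 3)*(n + 3)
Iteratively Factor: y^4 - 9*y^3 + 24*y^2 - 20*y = (y - 2)*(y^3 - 7*y^2 + 10*y) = (y - 5)*(y - 2)*(y^2 - 2*y) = (y - 5)*(y - 2)^2*(y)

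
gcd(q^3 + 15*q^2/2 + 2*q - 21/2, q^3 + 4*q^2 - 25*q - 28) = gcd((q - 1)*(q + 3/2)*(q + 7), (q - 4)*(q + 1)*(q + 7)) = q + 7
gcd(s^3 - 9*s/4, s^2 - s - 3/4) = s - 3/2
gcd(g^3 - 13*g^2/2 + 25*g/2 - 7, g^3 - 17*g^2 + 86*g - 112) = g - 2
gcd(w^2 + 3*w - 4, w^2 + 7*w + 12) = w + 4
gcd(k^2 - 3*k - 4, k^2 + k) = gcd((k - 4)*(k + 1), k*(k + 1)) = k + 1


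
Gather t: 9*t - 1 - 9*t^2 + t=-9*t^2 + 10*t - 1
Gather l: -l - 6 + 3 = -l - 3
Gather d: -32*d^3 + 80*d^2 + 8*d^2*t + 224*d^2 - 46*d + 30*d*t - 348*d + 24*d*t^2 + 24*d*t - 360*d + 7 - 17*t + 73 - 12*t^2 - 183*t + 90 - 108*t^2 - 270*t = -32*d^3 + d^2*(8*t + 304) + d*(24*t^2 + 54*t - 754) - 120*t^2 - 470*t + 170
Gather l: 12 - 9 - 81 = -78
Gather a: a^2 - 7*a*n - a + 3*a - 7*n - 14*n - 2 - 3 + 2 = a^2 + a*(2 - 7*n) - 21*n - 3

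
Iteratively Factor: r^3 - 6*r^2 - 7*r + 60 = (r - 4)*(r^2 - 2*r - 15) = (r - 5)*(r - 4)*(r + 3)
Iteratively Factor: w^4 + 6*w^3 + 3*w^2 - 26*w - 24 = (w + 3)*(w^3 + 3*w^2 - 6*w - 8) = (w + 3)*(w + 4)*(w^2 - w - 2) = (w - 2)*(w + 3)*(w + 4)*(w + 1)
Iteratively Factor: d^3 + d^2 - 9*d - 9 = (d + 3)*(d^2 - 2*d - 3) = (d - 3)*(d + 3)*(d + 1)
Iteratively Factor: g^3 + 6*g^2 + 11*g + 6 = (g + 3)*(g^2 + 3*g + 2) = (g + 1)*(g + 3)*(g + 2)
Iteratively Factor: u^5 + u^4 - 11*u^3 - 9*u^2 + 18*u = (u)*(u^4 + u^3 - 11*u^2 - 9*u + 18) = u*(u + 3)*(u^3 - 2*u^2 - 5*u + 6) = u*(u - 1)*(u + 3)*(u^2 - u - 6) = u*(u - 1)*(u + 2)*(u + 3)*(u - 3)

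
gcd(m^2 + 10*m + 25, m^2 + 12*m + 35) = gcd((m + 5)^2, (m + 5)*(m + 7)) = m + 5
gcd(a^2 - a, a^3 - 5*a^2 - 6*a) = a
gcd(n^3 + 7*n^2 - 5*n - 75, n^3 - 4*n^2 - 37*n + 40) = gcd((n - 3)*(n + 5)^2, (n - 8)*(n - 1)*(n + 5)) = n + 5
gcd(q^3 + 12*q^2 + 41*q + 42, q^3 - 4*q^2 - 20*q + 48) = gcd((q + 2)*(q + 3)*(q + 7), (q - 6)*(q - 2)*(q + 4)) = 1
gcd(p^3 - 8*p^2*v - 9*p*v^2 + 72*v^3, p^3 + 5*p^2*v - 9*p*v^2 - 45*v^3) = p^2 - 9*v^2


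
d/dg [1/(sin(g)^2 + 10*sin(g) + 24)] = -2*(sin(g) + 5)*cos(g)/(sin(g)^2 + 10*sin(g) + 24)^2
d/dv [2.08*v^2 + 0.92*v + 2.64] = 4.16*v + 0.92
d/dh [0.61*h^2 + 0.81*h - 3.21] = 1.22*h + 0.81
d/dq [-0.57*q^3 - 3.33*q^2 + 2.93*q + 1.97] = -1.71*q^2 - 6.66*q + 2.93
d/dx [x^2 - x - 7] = 2*x - 1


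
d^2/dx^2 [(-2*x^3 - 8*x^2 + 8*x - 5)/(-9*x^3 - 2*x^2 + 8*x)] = 4*(306*x^6 - 756*x^5 + 1863*x^4 + 184*x^3 - 510*x^2 - 120*x + 160)/(x^3*(729*x^6 + 486*x^5 - 1836*x^4 - 856*x^3 + 1632*x^2 + 384*x - 512))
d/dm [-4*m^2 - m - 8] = -8*m - 1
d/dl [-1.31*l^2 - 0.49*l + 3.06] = -2.62*l - 0.49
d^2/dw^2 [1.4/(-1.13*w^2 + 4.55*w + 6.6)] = (-3.57532*w^2 + 14.3962*w + 1.4*(2.26*w - 4.55)*(4.52*w - 9.1) + 20.8824)/(-1.13*w^2 + 4.55*w + 6.6)^3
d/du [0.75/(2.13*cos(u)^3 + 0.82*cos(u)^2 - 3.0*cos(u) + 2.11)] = (4.7925*cos(u)^2 + 1.23*cos(u) - 2.25)*sin(u)/(2.13*cos(u)^3 + 0.82*cos(u)^2 - 3.0*cos(u) + 2.11)^2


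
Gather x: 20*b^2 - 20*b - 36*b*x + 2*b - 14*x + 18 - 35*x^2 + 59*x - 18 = 20*b^2 - 18*b - 35*x^2 + x*(45 - 36*b)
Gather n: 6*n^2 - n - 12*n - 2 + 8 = 6*n^2 - 13*n + 6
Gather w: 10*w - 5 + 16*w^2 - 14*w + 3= 16*w^2 - 4*w - 2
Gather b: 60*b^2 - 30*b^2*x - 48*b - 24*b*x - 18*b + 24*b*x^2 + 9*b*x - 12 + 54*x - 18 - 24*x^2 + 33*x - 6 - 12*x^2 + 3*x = b^2*(60 - 30*x) + b*(24*x^2 - 15*x - 66) - 36*x^2 + 90*x - 36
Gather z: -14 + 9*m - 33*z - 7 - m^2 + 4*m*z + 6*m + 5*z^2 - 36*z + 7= -m^2 + 15*m + 5*z^2 + z*(4*m - 69) - 14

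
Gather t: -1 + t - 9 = t - 10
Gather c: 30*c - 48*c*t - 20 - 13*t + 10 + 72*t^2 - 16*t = c*(30 - 48*t) + 72*t^2 - 29*t - 10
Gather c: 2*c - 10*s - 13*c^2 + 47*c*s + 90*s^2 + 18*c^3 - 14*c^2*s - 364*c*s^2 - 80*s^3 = 18*c^3 + c^2*(-14*s - 13) + c*(-364*s^2 + 47*s + 2) - 80*s^3 + 90*s^2 - 10*s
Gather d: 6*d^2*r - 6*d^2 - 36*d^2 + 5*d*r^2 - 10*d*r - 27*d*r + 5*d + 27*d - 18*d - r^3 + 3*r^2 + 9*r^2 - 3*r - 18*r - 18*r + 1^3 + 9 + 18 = d^2*(6*r - 42) + d*(5*r^2 - 37*r + 14) - r^3 + 12*r^2 - 39*r + 28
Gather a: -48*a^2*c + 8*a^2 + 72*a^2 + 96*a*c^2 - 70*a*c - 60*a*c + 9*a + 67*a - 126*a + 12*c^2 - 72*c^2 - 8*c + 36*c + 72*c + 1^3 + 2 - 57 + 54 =a^2*(80 - 48*c) + a*(96*c^2 - 130*c - 50) - 60*c^2 + 100*c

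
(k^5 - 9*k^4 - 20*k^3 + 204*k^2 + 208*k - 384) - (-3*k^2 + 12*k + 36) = k^5 - 9*k^4 - 20*k^3 + 207*k^2 + 196*k - 420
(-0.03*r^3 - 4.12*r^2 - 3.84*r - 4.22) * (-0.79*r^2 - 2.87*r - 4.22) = 0.0237*r^5 + 3.3409*r^4 + 14.9846*r^3 + 31.741*r^2 + 28.3162*r + 17.8084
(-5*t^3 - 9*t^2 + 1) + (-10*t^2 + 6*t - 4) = -5*t^3 - 19*t^2 + 6*t - 3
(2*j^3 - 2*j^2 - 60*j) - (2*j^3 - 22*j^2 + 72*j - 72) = 20*j^2 - 132*j + 72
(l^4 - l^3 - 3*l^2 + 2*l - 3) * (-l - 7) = -l^5 - 6*l^4 + 10*l^3 + 19*l^2 - 11*l + 21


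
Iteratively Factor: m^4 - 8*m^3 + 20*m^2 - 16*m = (m - 2)*(m^3 - 6*m^2 + 8*m) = (m - 4)*(m - 2)*(m^2 - 2*m) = (m - 4)*(m - 2)^2*(m)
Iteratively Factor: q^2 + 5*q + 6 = (q + 2)*(q + 3)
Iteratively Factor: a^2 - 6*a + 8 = (a - 2)*(a - 4)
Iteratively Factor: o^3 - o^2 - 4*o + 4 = (o + 2)*(o^2 - 3*o + 2) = (o - 2)*(o + 2)*(o - 1)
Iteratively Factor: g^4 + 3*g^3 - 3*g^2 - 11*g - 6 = (g - 2)*(g^3 + 5*g^2 + 7*g + 3) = (g - 2)*(g + 1)*(g^2 + 4*g + 3) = (g - 2)*(g + 1)^2*(g + 3)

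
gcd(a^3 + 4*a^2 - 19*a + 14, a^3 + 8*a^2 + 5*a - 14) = a^2 + 6*a - 7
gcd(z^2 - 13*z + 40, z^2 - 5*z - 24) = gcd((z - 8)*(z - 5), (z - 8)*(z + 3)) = z - 8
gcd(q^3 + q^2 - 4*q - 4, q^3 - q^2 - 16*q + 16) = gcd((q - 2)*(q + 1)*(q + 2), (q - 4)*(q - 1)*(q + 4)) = 1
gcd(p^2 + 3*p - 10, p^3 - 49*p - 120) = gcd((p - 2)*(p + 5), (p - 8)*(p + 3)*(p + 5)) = p + 5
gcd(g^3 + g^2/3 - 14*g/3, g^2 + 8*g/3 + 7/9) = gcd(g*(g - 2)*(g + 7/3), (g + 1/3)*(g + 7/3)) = g + 7/3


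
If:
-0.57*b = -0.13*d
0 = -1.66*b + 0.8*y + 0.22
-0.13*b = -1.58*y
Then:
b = 0.14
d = 0.61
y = 0.01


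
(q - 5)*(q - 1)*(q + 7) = q^3 + q^2 - 37*q + 35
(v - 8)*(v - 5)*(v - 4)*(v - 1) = v^4 - 18*v^3 + 109*v^2 - 252*v + 160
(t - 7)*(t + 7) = t^2 - 49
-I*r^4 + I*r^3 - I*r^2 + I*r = r*(r - 1)*(r - I)*(-I*r + 1)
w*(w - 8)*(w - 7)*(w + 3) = w^4 - 12*w^3 + 11*w^2 + 168*w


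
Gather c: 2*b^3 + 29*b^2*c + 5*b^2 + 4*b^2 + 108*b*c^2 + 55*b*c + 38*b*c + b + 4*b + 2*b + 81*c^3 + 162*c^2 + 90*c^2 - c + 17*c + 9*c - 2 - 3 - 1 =2*b^3 + 9*b^2 + 7*b + 81*c^3 + c^2*(108*b + 252) + c*(29*b^2 + 93*b + 25) - 6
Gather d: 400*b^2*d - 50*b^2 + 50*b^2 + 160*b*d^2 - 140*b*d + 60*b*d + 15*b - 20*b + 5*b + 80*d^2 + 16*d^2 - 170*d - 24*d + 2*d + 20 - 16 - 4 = d^2*(160*b + 96) + d*(400*b^2 - 80*b - 192)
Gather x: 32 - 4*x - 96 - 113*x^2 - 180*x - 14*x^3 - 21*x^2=-14*x^3 - 134*x^2 - 184*x - 64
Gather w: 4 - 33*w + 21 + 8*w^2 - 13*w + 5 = 8*w^2 - 46*w + 30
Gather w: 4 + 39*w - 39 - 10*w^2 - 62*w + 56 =-10*w^2 - 23*w + 21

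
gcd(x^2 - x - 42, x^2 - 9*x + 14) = x - 7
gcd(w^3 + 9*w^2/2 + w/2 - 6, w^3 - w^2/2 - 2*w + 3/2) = w^2 + w/2 - 3/2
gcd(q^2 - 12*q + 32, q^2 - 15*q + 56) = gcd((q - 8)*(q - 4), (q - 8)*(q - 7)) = q - 8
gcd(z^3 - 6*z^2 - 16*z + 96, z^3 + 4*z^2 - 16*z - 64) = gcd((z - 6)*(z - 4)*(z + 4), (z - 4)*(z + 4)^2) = z^2 - 16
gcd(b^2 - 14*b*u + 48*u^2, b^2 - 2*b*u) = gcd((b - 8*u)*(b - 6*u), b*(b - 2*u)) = 1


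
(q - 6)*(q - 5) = q^2 - 11*q + 30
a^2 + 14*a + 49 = (a + 7)^2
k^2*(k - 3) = k^3 - 3*k^2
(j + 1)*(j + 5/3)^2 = j^3 + 13*j^2/3 + 55*j/9 + 25/9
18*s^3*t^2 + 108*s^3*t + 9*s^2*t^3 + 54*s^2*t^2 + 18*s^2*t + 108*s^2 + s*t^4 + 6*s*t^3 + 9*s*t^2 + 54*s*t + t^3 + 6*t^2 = (3*s + t)*(6*s + t)*(t + 6)*(s*t + 1)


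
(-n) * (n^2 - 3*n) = -n^3 + 3*n^2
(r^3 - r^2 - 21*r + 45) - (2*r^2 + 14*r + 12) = r^3 - 3*r^2 - 35*r + 33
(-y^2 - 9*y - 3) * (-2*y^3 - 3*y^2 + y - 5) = 2*y^5 + 21*y^4 + 32*y^3 + 5*y^2 + 42*y + 15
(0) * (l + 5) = 0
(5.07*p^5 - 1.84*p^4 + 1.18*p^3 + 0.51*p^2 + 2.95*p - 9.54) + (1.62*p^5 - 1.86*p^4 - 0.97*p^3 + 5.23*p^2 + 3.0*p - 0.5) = 6.69*p^5 - 3.7*p^4 + 0.21*p^3 + 5.74*p^2 + 5.95*p - 10.04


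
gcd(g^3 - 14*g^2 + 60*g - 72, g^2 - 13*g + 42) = g - 6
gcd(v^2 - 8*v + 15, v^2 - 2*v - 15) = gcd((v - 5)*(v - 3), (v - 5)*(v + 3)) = v - 5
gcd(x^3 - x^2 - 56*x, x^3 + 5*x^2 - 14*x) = x^2 + 7*x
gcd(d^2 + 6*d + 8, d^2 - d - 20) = d + 4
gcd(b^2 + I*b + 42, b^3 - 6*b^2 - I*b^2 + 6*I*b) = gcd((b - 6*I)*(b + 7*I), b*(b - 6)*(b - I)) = 1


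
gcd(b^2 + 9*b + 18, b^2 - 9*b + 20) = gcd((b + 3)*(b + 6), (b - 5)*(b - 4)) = 1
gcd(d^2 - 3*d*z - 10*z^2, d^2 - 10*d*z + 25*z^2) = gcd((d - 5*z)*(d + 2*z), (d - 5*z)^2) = -d + 5*z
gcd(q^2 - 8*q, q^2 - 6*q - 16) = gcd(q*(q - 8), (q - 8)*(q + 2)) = q - 8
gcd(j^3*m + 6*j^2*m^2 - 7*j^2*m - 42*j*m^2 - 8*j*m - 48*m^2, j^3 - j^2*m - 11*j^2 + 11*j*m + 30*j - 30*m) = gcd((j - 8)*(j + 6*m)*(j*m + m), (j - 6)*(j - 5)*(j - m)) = 1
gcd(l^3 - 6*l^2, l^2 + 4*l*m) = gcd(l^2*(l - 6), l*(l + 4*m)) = l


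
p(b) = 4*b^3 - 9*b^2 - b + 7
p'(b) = 12*b^2 - 18*b - 1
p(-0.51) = 4.64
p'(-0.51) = 11.30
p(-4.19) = -441.06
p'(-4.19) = 285.09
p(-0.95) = -3.60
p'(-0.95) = 26.93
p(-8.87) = -3483.68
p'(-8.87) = 1102.78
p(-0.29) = 6.44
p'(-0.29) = 5.23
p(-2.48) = -106.89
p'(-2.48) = 117.44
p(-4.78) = -630.72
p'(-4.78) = 359.22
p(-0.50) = 4.75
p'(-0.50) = 11.00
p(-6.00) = -1175.00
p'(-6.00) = 539.00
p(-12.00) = -8189.00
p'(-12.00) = 1943.00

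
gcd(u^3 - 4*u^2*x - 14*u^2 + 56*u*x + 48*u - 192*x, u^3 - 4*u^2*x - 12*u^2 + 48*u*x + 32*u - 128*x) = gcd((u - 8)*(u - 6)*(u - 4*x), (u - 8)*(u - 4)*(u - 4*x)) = -u^2 + 4*u*x + 8*u - 32*x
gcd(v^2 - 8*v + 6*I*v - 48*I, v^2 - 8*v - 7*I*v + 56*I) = v - 8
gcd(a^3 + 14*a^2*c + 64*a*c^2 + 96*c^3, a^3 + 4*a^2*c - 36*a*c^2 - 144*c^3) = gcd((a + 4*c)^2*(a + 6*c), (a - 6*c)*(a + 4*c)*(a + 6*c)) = a^2 + 10*a*c + 24*c^2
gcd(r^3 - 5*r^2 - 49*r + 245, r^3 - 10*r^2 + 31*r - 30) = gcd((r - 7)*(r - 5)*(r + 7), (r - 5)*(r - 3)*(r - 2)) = r - 5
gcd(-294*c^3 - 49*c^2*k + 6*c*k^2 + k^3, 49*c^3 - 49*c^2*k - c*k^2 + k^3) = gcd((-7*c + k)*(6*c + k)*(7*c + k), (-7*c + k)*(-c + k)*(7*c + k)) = 49*c^2 - k^2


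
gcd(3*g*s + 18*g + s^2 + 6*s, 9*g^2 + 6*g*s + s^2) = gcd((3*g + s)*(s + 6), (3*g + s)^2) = 3*g + s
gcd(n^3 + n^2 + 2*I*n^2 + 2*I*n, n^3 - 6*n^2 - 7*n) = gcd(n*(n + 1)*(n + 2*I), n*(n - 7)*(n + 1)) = n^2 + n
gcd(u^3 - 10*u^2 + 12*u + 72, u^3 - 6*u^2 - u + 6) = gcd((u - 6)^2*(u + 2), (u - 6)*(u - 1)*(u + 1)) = u - 6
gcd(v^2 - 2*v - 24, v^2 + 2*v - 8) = v + 4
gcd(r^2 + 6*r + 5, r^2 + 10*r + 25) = r + 5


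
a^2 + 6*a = a*(a + 6)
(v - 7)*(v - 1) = v^2 - 8*v + 7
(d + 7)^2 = d^2 + 14*d + 49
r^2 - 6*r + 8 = (r - 4)*(r - 2)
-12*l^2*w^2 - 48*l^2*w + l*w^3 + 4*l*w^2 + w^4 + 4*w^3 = w*(-3*l + w)*(4*l + w)*(w + 4)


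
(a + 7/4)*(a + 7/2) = a^2 + 21*a/4 + 49/8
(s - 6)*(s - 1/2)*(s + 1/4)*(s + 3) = s^4 - 13*s^3/4 - 139*s^2/8 + 39*s/8 + 9/4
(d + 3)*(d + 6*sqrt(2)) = d^2 + 3*d + 6*sqrt(2)*d + 18*sqrt(2)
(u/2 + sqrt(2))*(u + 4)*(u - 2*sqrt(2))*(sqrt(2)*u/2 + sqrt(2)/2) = sqrt(2)*u^4/4 + 5*sqrt(2)*u^3/4 - sqrt(2)*u^2 - 10*sqrt(2)*u - 8*sqrt(2)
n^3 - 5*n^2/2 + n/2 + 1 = (n - 2)*(n - 1)*(n + 1/2)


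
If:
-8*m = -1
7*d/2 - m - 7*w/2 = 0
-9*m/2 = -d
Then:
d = 9/16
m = 1/8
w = 59/112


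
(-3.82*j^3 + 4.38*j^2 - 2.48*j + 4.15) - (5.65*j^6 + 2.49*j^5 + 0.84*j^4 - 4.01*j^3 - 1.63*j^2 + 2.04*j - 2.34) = -5.65*j^6 - 2.49*j^5 - 0.84*j^4 + 0.19*j^3 + 6.01*j^2 - 4.52*j + 6.49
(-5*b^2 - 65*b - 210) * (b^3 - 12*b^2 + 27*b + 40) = -5*b^5 - 5*b^4 + 435*b^3 + 565*b^2 - 8270*b - 8400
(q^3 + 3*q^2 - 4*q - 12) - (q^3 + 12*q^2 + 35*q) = -9*q^2 - 39*q - 12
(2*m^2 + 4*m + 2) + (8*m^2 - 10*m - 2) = 10*m^2 - 6*m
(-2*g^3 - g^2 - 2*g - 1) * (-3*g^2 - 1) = 6*g^5 + 3*g^4 + 8*g^3 + 4*g^2 + 2*g + 1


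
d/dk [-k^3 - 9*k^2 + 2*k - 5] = -3*k^2 - 18*k + 2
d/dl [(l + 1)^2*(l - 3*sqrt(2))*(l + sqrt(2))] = 4*l^3 - 6*sqrt(2)*l^2 + 6*l^2 - 8*sqrt(2)*l - 10*l - 12 - 2*sqrt(2)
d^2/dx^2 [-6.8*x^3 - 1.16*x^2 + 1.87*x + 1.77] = -40.8*x - 2.32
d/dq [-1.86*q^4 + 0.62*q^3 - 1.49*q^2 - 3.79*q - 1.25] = -7.44*q^3 + 1.86*q^2 - 2.98*q - 3.79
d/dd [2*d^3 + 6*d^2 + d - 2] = 6*d^2 + 12*d + 1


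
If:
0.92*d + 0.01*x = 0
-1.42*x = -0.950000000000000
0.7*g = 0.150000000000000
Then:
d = -0.01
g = 0.21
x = 0.67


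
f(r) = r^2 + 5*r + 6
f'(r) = 2*r + 5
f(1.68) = 17.22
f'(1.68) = 8.36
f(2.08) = 20.73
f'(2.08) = 9.16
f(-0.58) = 3.44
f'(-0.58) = 3.84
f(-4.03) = 2.09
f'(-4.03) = -3.06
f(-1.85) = 0.17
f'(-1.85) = 1.30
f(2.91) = 29.02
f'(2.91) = 10.82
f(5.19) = 58.89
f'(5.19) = 15.38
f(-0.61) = 3.32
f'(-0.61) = 3.78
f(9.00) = 132.00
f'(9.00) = 23.00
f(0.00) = 6.00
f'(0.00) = 5.00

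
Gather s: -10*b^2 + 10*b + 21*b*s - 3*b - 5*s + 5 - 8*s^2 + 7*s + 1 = -10*b^2 + 7*b - 8*s^2 + s*(21*b + 2) + 6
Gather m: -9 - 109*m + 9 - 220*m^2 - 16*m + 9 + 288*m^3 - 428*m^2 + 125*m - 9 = 288*m^3 - 648*m^2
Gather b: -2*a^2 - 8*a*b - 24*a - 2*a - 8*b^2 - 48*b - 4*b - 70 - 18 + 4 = -2*a^2 - 26*a - 8*b^2 + b*(-8*a - 52) - 84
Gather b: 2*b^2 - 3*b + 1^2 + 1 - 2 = 2*b^2 - 3*b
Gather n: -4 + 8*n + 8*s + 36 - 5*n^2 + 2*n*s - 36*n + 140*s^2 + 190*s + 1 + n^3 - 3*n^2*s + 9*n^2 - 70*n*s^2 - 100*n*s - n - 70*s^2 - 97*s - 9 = n^3 + n^2*(4 - 3*s) + n*(-70*s^2 - 98*s - 29) + 70*s^2 + 101*s + 24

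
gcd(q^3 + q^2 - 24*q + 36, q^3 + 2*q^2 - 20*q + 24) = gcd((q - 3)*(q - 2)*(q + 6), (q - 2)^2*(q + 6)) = q^2 + 4*q - 12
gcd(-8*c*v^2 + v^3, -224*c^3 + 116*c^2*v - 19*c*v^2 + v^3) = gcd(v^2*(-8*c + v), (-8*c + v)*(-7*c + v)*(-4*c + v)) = -8*c + v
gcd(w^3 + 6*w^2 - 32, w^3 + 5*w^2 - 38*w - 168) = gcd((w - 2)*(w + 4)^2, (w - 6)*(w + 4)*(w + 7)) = w + 4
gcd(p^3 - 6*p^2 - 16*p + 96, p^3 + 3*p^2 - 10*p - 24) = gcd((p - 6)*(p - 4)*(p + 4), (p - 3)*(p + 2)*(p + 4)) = p + 4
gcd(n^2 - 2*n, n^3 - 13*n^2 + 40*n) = n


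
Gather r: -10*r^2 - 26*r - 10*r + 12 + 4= -10*r^2 - 36*r + 16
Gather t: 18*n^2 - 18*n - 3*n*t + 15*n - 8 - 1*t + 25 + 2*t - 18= 18*n^2 - 3*n + t*(1 - 3*n) - 1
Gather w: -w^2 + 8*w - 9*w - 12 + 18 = -w^2 - w + 6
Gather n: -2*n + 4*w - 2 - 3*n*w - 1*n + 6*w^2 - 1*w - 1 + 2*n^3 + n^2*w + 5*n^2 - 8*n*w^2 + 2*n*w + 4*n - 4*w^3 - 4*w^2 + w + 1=2*n^3 + n^2*(w + 5) + n*(-8*w^2 - w + 1) - 4*w^3 + 2*w^2 + 4*w - 2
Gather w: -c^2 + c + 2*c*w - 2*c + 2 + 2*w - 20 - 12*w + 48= -c^2 - c + w*(2*c - 10) + 30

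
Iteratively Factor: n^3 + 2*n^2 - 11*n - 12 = (n + 4)*(n^2 - 2*n - 3) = (n - 3)*(n + 4)*(n + 1)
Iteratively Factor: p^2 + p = (p + 1)*(p)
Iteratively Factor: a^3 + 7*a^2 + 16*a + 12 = (a + 2)*(a^2 + 5*a + 6) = (a + 2)*(a + 3)*(a + 2)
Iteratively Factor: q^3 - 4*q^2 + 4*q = (q)*(q^2 - 4*q + 4) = q*(q - 2)*(q - 2)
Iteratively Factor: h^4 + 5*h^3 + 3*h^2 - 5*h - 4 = (h + 1)*(h^3 + 4*h^2 - h - 4) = (h - 1)*(h + 1)*(h^2 + 5*h + 4) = (h - 1)*(h + 1)*(h + 4)*(h + 1)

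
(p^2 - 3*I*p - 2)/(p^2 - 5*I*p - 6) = (p - I)/(p - 3*I)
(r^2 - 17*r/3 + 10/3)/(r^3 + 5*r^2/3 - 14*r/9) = 3*(r - 5)/(r*(3*r + 7))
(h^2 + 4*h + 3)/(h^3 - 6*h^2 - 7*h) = (h + 3)/(h*(h - 7))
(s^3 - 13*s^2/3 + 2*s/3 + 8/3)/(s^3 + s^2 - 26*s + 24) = (s + 2/3)/(s + 6)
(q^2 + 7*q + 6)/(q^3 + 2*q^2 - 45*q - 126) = (q + 1)/(q^2 - 4*q - 21)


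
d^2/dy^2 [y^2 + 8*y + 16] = 2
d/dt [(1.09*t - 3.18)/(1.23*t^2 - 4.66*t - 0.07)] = (-1.3407*t^2 + 7.8228*t - 14.8951)/(1.5129*t^4 - 11.4636*t^3 + 21.5434*t^2 + 0.6524*t + 0.0049)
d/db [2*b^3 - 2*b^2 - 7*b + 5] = 6*b^2 - 4*b - 7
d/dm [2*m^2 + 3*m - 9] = 4*m + 3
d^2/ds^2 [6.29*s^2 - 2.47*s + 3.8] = 12.5800000000000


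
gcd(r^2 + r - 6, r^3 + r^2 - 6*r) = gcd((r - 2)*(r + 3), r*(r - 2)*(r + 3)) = r^2 + r - 6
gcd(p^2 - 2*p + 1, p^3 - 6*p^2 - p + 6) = p - 1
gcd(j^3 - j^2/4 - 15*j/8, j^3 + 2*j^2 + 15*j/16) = j^2 + 5*j/4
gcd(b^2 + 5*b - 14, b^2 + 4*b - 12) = b - 2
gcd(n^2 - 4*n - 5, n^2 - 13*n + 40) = n - 5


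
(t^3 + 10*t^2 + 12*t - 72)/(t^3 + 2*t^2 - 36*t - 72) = (t^2 + 4*t - 12)/(t^2 - 4*t - 12)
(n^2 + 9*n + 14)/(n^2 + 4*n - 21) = (n + 2)/(n - 3)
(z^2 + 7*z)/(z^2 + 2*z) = (z + 7)/(z + 2)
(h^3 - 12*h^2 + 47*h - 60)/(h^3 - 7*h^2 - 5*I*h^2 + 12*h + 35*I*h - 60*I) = (h - 5)/(h - 5*I)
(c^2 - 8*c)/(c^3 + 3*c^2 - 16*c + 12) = c*(c - 8)/(c^3 + 3*c^2 - 16*c + 12)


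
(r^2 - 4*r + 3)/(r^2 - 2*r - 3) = (r - 1)/(r + 1)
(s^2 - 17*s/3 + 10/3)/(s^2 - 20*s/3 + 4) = (s - 5)/(s - 6)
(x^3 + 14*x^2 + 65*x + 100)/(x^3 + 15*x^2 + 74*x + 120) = (x + 5)/(x + 6)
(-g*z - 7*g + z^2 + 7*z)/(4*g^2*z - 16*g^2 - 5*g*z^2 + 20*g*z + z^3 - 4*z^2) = (z + 7)/(-4*g*z + 16*g + z^2 - 4*z)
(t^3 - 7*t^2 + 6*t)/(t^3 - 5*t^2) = (t^2 - 7*t + 6)/(t*(t - 5))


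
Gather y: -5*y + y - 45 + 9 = -4*y - 36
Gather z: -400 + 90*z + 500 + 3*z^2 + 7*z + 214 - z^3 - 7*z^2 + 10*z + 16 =-z^3 - 4*z^2 + 107*z + 330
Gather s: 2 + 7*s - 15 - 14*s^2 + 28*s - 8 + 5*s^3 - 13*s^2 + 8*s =5*s^3 - 27*s^2 + 43*s - 21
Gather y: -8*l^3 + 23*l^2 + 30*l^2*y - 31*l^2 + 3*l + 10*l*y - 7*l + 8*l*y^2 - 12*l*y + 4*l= -8*l^3 - 8*l^2 + 8*l*y^2 + y*(30*l^2 - 2*l)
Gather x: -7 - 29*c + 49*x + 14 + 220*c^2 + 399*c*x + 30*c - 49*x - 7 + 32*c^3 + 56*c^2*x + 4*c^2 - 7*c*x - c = 32*c^3 + 224*c^2 + x*(56*c^2 + 392*c)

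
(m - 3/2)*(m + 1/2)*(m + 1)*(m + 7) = m^4 + 7*m^3 - 7*m^2/4 - 13*m - 21/4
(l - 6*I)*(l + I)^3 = l^4 - 3*I*l^3 + 15*l^2 + 17*I*l - 6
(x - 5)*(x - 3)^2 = x^3 - 11*x^2 + 39*x - 45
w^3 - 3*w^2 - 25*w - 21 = (w - 7)*(w + 1)*(w + 3)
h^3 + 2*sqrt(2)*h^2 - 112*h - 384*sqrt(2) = (h - 8*sqrt(2))*(h + 4*sqrt(2))*(h + 6*sqrt(2))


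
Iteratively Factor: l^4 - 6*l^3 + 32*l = (l - 4)*(l^3 - 2*l^2 - 8*l) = (l - 4)*(l + 2)*(l^2 - 4*l) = (l - 4)^2*(l + 2)*(l)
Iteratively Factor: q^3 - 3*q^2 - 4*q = (q)*(q^2 - 3*q - 4) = q*(q - 4)*(q + 1)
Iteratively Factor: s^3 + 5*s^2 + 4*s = (s + 4)*(s^2 + s) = s*(s + 4)*(s + 1)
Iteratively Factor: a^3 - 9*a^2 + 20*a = (a - 4)*(a^2 - 5*a) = (a - 5)*(a - 4)*(a)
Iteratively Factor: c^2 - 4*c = (c - 4)*(c)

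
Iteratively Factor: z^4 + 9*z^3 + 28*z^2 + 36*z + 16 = (z + 2)*(z^3 + 7*z^2 + 14*z + 8) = (z + 2)*(z + 4)*(z^2 + 3*z + 2) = (z + 2)^2*(z + 4)*(z + 1)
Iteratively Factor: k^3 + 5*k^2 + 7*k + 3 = (k + 1)*(k^2 + 4*k + 3) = (k + 1)^2*(k + 3)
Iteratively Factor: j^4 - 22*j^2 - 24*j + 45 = (j + 3)*(j^3 - 3*j^2 - 13*j + 15) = (j - 5)*(j + 3)*(j^2 + 2*j - 3) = (j - 5)*(j + 3)^2*(j - 1)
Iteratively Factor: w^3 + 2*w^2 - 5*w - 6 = (w + 3)*(w^2 - w - 2) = (w - 2)*(w + 3)*(w + 1)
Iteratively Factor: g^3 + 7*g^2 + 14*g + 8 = (g + 1)*(g^2 + 6*g + 8) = (g + 1)*(g + 2)*(g + 4)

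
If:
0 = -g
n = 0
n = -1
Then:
No Solution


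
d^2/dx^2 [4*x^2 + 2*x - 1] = 8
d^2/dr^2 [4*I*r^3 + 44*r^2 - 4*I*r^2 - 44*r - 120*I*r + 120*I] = 24*I*r + 88 - 8*I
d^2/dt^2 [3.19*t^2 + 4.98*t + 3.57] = 6.38000000000000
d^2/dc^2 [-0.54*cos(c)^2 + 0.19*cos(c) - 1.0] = -0.19*cos(c) + 1.08*cos(2*c)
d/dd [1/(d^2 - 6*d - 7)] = 2*(3 - d)/(-d^2 + 6*d + 7)^2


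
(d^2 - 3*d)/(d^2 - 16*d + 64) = d*(d - 3)/(d^2 - 16*d + 64)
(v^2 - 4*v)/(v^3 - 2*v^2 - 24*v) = (4 - v)/(-v^2 + 2*v + 24)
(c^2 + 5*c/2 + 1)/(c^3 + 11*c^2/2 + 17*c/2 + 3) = 1/(c + 3)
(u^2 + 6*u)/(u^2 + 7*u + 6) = u/(u + 1)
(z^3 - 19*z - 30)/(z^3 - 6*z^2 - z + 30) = (z + 3)/(z - 3)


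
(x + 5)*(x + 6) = x^2 + 11*x + 30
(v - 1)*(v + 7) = v^2 + 6*v - 7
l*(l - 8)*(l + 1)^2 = l^4 - 6*l^3 - 15*l^2 - 8*l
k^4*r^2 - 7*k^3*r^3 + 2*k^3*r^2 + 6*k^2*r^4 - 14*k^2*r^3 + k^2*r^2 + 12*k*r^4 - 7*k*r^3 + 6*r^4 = (k - 6*r)*(k - r)*(k*r + r)^2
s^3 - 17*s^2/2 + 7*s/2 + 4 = (s - 8)*(s - 1)*(s + 1/2)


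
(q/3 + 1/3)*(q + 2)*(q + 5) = q^3/3 + 8*q^2/3 + 17*q/3 + 10/3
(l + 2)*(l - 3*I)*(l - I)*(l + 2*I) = l^4 + 2*l^3 - 2*I*l^3 + 5*l^2 - 4*I*l^2 + 10*l - 6*I*l - 12*I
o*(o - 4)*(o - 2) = o^3 - 6*o^2 + 8*o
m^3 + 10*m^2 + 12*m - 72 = (m - 2)*(m + 6)^2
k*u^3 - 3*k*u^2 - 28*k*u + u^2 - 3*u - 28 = (u - 7)*(u + 4)*(k*u + 1)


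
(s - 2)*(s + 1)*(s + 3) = s^3 + 2*s^2 - 5*s - 6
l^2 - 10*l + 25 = (l - 5)^2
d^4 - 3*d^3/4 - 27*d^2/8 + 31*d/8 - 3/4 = (d - 3/2)*(d - 1)*(d - 1/4)*(d + 2)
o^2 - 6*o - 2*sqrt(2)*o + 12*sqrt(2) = (o - 6)*(o - 2*sqrt(2))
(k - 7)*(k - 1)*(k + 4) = k^3 - 4*k^2 - 25*k + 28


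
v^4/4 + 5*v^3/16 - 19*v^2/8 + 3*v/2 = v*(v/4 + 1)*(v - 2)*(v - 3/4)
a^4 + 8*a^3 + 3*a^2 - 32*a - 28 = (a - 2)*(a + 1)*(a + 2)*(a + 7)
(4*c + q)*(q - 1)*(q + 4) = 4*c*q^2 + 12*c*q - 16*c + q^3 + 3*q^2 - 4*q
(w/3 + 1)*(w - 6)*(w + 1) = w^3/3 - 2*w^2/3 - 7*w - 6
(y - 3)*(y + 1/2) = y^2 - 5*y/2 - 3/2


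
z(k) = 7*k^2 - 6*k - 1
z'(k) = 14*k - 6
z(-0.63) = 5.56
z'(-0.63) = -14.82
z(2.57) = 29.81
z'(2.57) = 29.98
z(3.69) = 72.17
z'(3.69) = 45.66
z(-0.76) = 7.60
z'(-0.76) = -16.64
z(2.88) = 39.78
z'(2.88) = 34.32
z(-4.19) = 147.03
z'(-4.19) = -64.66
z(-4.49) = 167.06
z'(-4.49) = -68.86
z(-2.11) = 42.82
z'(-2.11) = -35.54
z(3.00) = 44.00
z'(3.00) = 36.00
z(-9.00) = 620.00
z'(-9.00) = -132.00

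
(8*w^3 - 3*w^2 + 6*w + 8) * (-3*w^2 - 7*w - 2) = -24*w^5 - 47*w^4 - 13*w^3 - 60*w^2 - 68*w - 16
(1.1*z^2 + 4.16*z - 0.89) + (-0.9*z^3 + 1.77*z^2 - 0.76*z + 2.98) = -0.9*z^3 + 2.87*z^2 + 3.4*z + 2.09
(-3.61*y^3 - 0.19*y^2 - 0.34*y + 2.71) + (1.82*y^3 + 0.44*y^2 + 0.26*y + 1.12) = -1.79*y^3 + 0.25*y^2 - 0.08*y + 3.83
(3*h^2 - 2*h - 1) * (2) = 6*h^2 - 4*h - 2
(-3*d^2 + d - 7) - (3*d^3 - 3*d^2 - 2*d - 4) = -3*d^3 + 3*d - 3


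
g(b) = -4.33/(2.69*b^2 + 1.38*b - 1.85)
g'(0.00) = 1.75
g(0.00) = 2.34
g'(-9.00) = -0.00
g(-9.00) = -0.02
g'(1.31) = 1.74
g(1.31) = -0.95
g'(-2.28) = -0.58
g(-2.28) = -0.48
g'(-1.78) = -2.00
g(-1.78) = -1.03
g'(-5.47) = -0.02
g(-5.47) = -0.06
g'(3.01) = 0.11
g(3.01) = -0.16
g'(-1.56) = -4.69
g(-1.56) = -1.70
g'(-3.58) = -0.10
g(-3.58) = -0.16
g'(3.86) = 0.05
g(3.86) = -0.10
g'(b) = -4.33*(-5.38*b - 1.38)/(2.69*b^2 + 1.38*b - 1.85)^2 = (23.2954*b + 5.9754)/(2.69*b^2 + 1.38*b - 1.85)^2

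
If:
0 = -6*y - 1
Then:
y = -1/6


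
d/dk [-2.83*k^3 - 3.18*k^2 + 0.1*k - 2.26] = -8.49*k^2 - 6.36*k + 0.1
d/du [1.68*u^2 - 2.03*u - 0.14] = 3.36*u - 2.03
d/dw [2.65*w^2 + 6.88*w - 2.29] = 5.3*w + 6.88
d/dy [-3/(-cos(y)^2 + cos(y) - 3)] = 3*(2*cos(y) - 1)*sin(y)/(sin(y)^2 + cos(y) - 4)^2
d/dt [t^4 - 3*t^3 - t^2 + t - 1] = 4*t^3 - 9*t^2 - 2*t + 1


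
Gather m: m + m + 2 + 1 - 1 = 2*m + 2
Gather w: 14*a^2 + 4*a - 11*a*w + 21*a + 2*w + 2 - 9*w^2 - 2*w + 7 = 14*a^2 - 11*a*w + 25*a - 9*w^2 + 9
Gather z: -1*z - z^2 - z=-z^2 - 2*z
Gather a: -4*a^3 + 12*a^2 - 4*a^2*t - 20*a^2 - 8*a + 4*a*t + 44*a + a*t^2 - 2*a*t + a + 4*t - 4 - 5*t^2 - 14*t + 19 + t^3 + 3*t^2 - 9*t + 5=-4*a^3 + a^2*(-4*t - 8) + a*(t^2 + 2*t + 37) + t^3 - 2*t^2 - 19*t + 20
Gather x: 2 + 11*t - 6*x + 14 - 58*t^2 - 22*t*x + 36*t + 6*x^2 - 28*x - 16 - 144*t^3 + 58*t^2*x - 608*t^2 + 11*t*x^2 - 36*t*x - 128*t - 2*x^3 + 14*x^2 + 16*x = -144*t^3 - 666*t^2 - 81*t - 2*x^3 + x^2*(11*t + 20) + x*(58*t^2 - 58*t - 18)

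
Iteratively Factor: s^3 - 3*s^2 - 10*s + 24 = (s + 3)*(s^2 - 6*s + 8) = (s - 4)*(s + 3)*(s - 2)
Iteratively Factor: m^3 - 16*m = (m + 4)*(m^2 - 4*m) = (m - 4)*(m + 4)*(m)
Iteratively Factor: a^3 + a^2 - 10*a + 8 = (a - 1)*(a^2 + 2*a - 8) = (a - 2)*(a - 1)*(a + 4)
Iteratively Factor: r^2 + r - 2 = (r - 1)*(r + 2)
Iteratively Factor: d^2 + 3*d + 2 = (d + 2)*(d + 1)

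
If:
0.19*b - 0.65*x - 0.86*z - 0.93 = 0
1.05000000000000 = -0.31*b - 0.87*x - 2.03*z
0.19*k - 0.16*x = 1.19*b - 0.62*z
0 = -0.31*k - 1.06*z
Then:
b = 0.20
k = -0.32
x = -1.50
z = 0.09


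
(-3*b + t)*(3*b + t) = -9*b^2 + t^2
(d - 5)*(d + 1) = d^2 - 4*d - 5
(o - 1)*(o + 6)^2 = o^3 + 11*o^2 + 24*o - 36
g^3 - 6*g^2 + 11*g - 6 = (g - 3)*(g - 2)*(g - 1)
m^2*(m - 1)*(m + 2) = m^4 + m^3 - 2*m^2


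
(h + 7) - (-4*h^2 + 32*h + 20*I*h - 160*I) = 4*h^2 - 31*h - 20*I*h + 7 + 160*I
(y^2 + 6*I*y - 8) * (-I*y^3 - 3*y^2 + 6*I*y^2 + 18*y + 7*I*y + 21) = -I*y^5 + 3*y^4 + 6*I*y^4 - 18*y^3 - 3*I*y^3 + 3*y^2 + 60*I*y^2 - 144*y + 70*I*y - 168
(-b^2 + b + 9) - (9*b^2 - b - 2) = -10*b^2 + 2*b + 11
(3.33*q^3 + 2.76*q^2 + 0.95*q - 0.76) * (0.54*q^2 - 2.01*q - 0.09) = 1.7982*q^5 - 5.2029*q^4 - 5.3343*q^3 - 2.5683*q^2 + 1.4421*q + 0.0684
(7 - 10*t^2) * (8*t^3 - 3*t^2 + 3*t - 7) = -80*t^5 + 30*t^4 + 26*t^3 + 49*t^2 + 21*t - 49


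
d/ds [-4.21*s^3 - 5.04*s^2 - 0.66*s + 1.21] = -12.63*s^2 - 10.08*s - 0.66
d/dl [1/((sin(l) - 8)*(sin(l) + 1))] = (7 - 2*sin(l))*cos(l)/((sin(l) - 8)^2*(sin(l) + 1)^2)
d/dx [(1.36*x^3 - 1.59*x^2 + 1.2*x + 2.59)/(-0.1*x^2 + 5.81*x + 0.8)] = (-0.136*x^4 + 15.8032*x^3 - 5.8539*x^2 - 2.026*x - 14.0879)/(0.01*x^4 - 1.162*x^3 + 33.5961*x^2 + 9.296*x + 0.64)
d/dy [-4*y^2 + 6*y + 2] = 6 - 8*y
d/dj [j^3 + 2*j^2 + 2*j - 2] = 3*j^2 + 4*j + 2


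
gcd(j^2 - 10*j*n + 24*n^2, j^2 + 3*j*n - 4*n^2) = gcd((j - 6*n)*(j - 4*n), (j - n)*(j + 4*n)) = 1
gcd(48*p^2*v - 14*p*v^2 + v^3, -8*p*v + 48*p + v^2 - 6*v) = 8*p - v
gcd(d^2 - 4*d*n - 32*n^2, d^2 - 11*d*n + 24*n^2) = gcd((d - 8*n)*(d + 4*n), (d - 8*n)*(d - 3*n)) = d - 8*n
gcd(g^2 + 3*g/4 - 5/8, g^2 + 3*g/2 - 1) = g - 1/2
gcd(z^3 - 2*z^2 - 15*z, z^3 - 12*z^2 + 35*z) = z^2 - 5*z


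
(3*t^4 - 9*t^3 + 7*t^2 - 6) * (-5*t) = -15*t^5 + 45*t^4 - 35*t^3 + 30*t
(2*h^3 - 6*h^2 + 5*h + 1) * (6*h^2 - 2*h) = 12*h^5 - 40*h^4 + 42*h^3 - 4*h^2 - 2*h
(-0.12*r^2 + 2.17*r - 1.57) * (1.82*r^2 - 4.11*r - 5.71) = -0.2184*r^4 + 4.4426*r^3 - 11.0909*r^2 - 5.938*r + 8.9647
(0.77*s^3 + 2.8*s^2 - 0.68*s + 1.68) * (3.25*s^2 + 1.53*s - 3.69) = 2.5025*s^5 + 10.2781*s^4 - 0.7673*s^3 - 5.9124*s^2 + 5.0796*s - 6.1992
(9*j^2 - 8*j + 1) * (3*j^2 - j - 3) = 27*j^4 - 33*j^3 - 16*j^2 + 23*j - 3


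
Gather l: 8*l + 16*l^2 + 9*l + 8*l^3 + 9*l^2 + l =8*l^3 + 25*l^2 + 18*l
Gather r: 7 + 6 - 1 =12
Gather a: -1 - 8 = -9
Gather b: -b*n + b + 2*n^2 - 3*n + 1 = b*(1 - n) + 2*n^2 - 3*n + 1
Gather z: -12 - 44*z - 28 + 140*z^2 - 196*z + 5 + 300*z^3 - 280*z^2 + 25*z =300*z^3 - 140*z^2 - 215*z - 35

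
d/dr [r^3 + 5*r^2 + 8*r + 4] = 3*r^2 + 10*r + 8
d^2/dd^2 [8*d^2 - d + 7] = 16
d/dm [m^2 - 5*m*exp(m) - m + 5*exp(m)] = -5*m*exp(m) + 2*m - 1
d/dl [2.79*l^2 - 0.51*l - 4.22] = 5.58*l - 0.51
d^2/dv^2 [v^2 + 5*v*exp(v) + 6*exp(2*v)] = 5*v*exp(v) + 24*exp(2*v) + 10*exp(v) + 2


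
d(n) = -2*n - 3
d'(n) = -2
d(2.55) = -8.10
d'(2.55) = -2.00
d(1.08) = -5.16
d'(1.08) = -2.00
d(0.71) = -4.42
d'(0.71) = -2.00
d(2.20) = -7.40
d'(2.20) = -2.00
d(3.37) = -9.74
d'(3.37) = -2.00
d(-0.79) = -1.42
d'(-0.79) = -2.00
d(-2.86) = 2.72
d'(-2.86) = -2.00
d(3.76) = -10.52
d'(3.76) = -2.00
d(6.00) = -15.00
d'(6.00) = -2.00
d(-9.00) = 15.00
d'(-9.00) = -2.00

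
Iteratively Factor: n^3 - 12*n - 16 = (n + 2)*(n^2 - 2*n - 8) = (n - 4)*(n + 2)*(n + 2)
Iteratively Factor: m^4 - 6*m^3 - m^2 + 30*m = (m - 5)*(m^3 - m^2 - 6*m) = m*(m - 5)*(m^2 - m - 6) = m*(m - 5)*(m - 3)*(m + 2)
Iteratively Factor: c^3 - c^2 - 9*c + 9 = (c + 3)*(c^2 - 4*c + 3) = (c - 3)*(c + 3)*(c - 1)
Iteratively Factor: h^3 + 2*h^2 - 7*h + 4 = (h - 1)*(h^2 + 3*h - 4) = (h - 1)*(h + 4)*(h - 1)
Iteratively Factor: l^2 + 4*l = (l + 4)*(l)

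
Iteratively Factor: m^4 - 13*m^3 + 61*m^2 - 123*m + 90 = (m - 3)*(m^3 - 10*m^2 + 31*m - 30) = (m - 3)^2*(m^2 - 7*m + 10) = (m - 5)*(m - 3)^2*(m - 2)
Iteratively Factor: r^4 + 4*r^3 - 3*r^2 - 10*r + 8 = (r + 2)*(r^3 + 2*r^2 - 7*r + 4) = (r + 2)*(r + 4)*(r^2 - 2*r + 1) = (r - 1)*(r + 2)*(r + 4)*(r - 1)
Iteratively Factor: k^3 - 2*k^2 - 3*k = (k - 3)*(k^2 + k) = (k - 3)*(k + 1)*(k)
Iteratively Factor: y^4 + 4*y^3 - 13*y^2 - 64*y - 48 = (y + 4)*(y^3 - 13*y - 12) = (y - 4)*(y + 4)*(y^2 + 4*y + 3) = (y - 4)*(y + 3)*(y + 4)*(y + 1)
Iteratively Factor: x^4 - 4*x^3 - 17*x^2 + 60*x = (x + 4)*(x^3 - 8*x^2 + 15*x) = x*(x + 4)*(x^2 - 8*x + 15) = x*(x - 3)*(x + 4)*(x - 5)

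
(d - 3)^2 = d^2 - 6*d + 9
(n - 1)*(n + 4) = n^2 + 3*n - 4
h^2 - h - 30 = (h - 6)*(h + 5)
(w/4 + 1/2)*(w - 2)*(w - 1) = w^3/4 - w^2/4 - w + 1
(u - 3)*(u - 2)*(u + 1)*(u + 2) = u^4 - 2*u^3 - 7*u^2 + 8*u + 12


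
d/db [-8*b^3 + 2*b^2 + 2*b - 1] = -24*b^2 + 4*b + 2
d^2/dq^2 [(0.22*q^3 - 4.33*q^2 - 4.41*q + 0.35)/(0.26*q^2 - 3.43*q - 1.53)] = (2.77555756156289e-17*q^5 + 4.44089209850063e-16*q^4 - 2.96763200000001*q^3 - 3.26565599999998*q^2 - 9.30857999999998*q + 34.528174)/(0.017576*q^6 - 0.695604*q^5 + 8.866338*q^4 - 32.166883*q^3 - 52.174989*q^2 - 24.087861*q - 3.581577)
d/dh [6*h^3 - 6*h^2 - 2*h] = 18*h^2 - 12*h - 2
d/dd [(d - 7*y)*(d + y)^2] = (d + y)*(3*d - 13*y)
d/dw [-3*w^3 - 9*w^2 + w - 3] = -9*w^2 - 18*w + 1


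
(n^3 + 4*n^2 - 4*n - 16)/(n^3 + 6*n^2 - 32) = (n + 2)/(n + 4)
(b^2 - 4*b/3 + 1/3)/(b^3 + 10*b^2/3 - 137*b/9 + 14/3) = 3*(b - 1)/(3*b^2 + 11*b - 42)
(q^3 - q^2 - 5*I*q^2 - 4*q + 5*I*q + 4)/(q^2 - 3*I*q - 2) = (q^2 - q*(1 + 4*I) + 4*I)/(q - 2*I)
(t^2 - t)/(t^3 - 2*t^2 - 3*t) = (1 - t)/(-t^2 + 2*t + 3)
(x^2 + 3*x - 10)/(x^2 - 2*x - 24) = (-x^2 - 3*x + 10)/(-x^2 + 2*x + 24)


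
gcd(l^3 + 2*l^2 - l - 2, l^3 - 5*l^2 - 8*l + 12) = l^2 + l - 2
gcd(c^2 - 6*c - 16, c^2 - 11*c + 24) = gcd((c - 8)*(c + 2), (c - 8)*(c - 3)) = c - 8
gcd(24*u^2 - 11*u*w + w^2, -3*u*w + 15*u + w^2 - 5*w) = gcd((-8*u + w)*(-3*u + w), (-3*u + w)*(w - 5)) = 3*u - w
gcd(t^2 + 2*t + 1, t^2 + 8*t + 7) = t + 1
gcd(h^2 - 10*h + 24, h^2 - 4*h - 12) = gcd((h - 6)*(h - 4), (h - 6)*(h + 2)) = h - 6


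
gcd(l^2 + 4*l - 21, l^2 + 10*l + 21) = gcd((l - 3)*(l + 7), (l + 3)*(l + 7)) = l + 7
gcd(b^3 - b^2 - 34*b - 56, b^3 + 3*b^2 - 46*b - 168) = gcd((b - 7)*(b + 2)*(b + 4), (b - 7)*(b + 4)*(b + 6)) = b^2 - 3*b - 28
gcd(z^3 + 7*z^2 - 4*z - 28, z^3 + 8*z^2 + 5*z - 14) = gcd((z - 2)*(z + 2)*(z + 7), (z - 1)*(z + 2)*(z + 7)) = z^2 + 9*z + 14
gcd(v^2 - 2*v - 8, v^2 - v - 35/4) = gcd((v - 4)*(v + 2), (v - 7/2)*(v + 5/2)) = 1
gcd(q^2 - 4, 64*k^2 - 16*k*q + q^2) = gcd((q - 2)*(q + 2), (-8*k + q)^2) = 1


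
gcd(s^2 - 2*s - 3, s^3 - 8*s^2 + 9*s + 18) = s^2 - 2*s - 3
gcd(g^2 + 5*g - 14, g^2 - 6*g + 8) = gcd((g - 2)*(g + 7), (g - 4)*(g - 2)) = g - 2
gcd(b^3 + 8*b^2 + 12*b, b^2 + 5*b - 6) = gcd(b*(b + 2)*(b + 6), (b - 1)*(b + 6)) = b + 6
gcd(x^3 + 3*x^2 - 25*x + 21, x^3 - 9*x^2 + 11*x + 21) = x - 3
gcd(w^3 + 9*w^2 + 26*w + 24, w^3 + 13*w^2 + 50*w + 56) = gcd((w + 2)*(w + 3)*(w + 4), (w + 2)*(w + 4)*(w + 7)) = w^2 + 6*w + 8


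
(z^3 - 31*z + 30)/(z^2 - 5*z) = z + 5 - 6/z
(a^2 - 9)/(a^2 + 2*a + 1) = (a^2 - 9)/(a^2 + 2*a + 1)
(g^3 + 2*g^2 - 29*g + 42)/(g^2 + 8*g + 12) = (g^3 + 2*g^2 - 29*g + 42)/(g^2 + 8*g + 12)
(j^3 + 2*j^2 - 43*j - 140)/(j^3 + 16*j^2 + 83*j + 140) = (j - 7)/(j + 7)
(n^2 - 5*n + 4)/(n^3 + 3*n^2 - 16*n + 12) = (n - 4)/(n^2 + 4*n - 12)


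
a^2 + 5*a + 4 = (a + 1)*(a + 4)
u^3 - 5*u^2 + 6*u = u*(u - 3)*(u - 2)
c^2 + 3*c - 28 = (c - 4)*(c + 7)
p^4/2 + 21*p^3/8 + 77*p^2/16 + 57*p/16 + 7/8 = (p/2 + 1/4)*(p + 1)*(p + 7/4)*(p + 2)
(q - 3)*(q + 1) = q^2 - 2*q - 3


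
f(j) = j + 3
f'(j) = 1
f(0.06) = 3.06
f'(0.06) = 1.00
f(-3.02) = -0.02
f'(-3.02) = 1.00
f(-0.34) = 2.66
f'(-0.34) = 1.00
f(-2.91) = 0.09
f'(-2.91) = 1.00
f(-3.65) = -0.65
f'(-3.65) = 1.00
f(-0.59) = 2.41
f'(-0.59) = 1.00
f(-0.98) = 2.02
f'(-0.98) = 1.00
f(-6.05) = -3.05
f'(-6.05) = 1.00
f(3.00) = 6.00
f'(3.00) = 1.00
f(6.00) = 9.00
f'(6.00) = 1.00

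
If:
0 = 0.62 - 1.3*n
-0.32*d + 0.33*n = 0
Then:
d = 0.49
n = 0.48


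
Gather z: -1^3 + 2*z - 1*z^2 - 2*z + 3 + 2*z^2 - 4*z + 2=z^2 - 4*z + 4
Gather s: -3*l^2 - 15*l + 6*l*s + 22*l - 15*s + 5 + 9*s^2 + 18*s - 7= -3*l^2 + 7*l + 9*s^2 + s*(6*l + 3) - 2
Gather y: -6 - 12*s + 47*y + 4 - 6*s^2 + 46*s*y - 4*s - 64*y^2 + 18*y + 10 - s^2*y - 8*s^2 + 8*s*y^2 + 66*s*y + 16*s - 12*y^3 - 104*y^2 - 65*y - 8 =-14*s^2 - 12*y^3 + y^2*(8*s - 168) + y*(-s^2 + 112*s)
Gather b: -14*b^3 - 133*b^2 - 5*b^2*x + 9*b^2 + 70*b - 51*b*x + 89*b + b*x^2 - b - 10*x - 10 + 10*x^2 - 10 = -14*b^3 + b^2*(-5*x - 124) + b*(x^2 - 51*x + 158) + 10*x^2 - 10*x - 20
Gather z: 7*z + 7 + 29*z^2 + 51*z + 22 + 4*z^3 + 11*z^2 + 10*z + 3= 4*z^3 + 40*z^2 + 68*z + 32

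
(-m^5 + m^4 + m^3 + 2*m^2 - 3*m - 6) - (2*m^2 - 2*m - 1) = -m^5 + m^4 + m^3 - m - 5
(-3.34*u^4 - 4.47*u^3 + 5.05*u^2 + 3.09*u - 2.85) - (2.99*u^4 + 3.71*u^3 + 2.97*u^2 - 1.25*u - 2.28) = -6.33*u^4 - 8.18*u^3 + 2.08*u^2 + 4.34*u - 0.57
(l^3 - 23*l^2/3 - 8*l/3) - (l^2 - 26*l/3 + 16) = l^3 - 26*l^2/3 + 6*l - 16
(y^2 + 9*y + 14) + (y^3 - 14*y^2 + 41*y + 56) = y^3 - 13*y^2 + 50*y + 70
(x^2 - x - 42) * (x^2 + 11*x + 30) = x^4 + 10*x^3 - 23*x^2 - 492*x - 1260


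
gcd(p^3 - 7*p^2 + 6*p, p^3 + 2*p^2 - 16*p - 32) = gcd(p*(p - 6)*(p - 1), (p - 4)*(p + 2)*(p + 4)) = 1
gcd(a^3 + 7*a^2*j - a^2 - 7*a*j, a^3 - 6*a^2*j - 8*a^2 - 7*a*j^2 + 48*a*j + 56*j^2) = 1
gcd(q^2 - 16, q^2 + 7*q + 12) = q + 4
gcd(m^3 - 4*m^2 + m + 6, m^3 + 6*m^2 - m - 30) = m - 2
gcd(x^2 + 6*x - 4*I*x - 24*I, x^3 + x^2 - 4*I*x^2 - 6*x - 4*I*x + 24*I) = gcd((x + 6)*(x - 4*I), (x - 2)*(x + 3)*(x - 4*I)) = x - 4*I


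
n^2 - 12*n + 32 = (n - 8)*(n - 4)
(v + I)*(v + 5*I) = v^2 + 6*I*v - 5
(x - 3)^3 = x^3 - 9*x^2 + 27*x - 27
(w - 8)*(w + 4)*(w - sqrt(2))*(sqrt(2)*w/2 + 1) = sqrt(2)*w^4/2 - 2*sqrt(2)*w^3 - 17*sqrt(2)*w^2 + 4*sqrt(2)*w + 32*sqrt(2)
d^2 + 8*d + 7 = (d + 1)*(d + 7)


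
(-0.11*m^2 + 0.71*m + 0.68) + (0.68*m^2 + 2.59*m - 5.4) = 0.57*m^2 + 3.3*m - 4.72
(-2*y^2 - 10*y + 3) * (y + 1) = -2*y^3 - 12*y^2 - 7*y + 3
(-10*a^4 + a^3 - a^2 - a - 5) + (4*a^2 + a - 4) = -10*a^4 + a^3 + 3*a^2 - 9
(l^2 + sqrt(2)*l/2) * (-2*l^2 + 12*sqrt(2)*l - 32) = -2*l^4 + 11*sqrt(2)*l^3 - 20*l^2 - 16*sqrt(2)*l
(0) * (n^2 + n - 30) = 0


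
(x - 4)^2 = x^2 - 8*x + 16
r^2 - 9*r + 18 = (r - 6)*(r - 3)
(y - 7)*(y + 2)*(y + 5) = y^3 - 39*y - 70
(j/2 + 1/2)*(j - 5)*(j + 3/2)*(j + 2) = j^4/2 - j^3/4 - 8*j^2 - 59*j/4 - 15/2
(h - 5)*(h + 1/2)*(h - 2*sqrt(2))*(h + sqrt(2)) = h^4 - 9*h^3/2 - sqrt(2)*h^3 - 13*h^2/2 + 9*sqrt(2)*h^2/2 + 5*sqrt(2)*h/2 + 18*h + 10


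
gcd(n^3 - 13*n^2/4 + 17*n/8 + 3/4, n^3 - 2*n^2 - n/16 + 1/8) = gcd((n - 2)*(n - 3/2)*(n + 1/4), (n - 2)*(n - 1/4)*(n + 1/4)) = n^2 - 7*n/4 - 1/2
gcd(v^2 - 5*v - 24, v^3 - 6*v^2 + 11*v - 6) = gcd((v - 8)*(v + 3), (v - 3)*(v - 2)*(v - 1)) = 1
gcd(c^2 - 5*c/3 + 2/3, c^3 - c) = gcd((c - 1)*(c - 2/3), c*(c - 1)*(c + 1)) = c - 1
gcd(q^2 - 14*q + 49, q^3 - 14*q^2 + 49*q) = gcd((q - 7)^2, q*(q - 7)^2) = q^2 - 14*q + 49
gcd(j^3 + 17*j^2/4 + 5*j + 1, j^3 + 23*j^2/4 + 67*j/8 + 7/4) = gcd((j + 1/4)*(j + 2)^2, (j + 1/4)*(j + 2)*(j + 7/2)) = j^2 + 9*j/4 + 1/2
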